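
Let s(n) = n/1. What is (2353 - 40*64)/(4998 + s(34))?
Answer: -207/5032 ≈ -0.041137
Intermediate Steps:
s(n) = n (s(n) = n*1 = n)
(2353 - 40*64)/(4998 + s(34)) = (2353 - 40*64)/(4998 + 34) = (2353 - 2560)/5032 = -207*1/5032 = -207/5032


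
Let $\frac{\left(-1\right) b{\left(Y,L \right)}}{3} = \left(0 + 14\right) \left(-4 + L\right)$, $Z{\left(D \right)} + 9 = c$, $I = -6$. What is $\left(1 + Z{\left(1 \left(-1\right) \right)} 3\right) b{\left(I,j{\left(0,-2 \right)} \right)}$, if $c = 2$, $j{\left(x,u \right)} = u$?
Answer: $-5040$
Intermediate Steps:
$Z{\left(D \right)} = -7$ ($Z{\left(D \right)} = -9 + 2 = -7$)
$b{\left(Y,L \right)} = 168 - 42 L$ ($b{\left(Y,L \right)} = - 3 \left(0 + 14\right) \left(-4 + L\right) = - 3 \cdot 14 \left(-4 + L\right) = - 3 \left(-56 + 14 L\right) = 168 - 42 L$)
$\left(1 + Z{\left(1 \left(-1\right) \right)} 3\right) b{\left(I,j{\left(0,-2 \right)} \right)} = \left(1 - 21\right) \left(168 - -84\right) = \left(1 - 21\right) \left(168 + 84\right) = \left(-20\right) 252 = -5040$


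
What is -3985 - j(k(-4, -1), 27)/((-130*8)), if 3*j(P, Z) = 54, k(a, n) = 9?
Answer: -2072191/520 ≈ -3985.0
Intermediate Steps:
j(P, Z) = 18 (j(P, Z) = (⅓)*54 = 18)
-3985 - j(k(-4, -1), 27)/((-130*8)) = -3985 - 18/((-130*8)) = -3985 - 18/(-1040) = -3985 - 18*(-1)/1040 = -3985 - 1*(-9/520) = -3985 + 9/520 = -2072191/520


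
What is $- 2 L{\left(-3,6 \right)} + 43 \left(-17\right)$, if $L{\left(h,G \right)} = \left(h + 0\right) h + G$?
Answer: $-761$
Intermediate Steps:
$L{\left(h,G \right)} = G + h^{2}$ ($L{\left(h,G \right)} = h h + G = h^{2} + G = G + h^{2}$)
$- 2 L{\left(-3,6 \right)} + 43 \left(-17\right) = - 2 \left(6 + \left(-3\right)^{2}\right) + 43 \left(-17\right) = - 2 \left(6 + 9\right) - 731 = \left(-2\right) 15 - 731 = -30 - 731 = -761$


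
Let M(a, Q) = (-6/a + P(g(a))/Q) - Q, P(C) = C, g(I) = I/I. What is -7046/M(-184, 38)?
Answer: 12316408/66321 ≈ 185.71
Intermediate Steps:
g(I) = 1
M(a, Q) = 1/Q - Q - 6/a (M(a, Q) = (-6/a + 1/Q) - Q = (1/Q - 6/a) - Q = 1/Q - Q - 6/a)
-7046/M(-184, 38) = -7046/(1/38 - 1*38 - 6/(-184)) = -7046/(1/38 - 38 - 6*(-1/184)) = -7046/(1/38 - 38 + 3/92) = -7046/(-66321/1748) = -7046*(-1748/66321) = 12316408/66321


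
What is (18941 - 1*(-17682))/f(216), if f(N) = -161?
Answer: -36623/161 ≈ -227.47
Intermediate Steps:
(18941 - 1*(-17682))/f(216) = (18941 - 1*(-17682))/(-161) = (18941 + 17682)*(-1/161) = 36623*(-1/161) = -36623/161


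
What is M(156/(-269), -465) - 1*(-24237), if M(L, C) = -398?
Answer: 23839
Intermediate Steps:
M(156/(-269), -465) - 1*(-24237) = -398 - 1*(-24237) = -398 + 24237 = 23839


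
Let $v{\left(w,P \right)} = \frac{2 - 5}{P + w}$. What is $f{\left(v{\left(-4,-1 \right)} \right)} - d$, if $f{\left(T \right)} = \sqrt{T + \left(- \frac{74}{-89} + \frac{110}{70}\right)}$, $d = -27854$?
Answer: $27854 + \frac{\sqrt{29137710}}{3115} \approx 27856.0$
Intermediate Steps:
$v{\left(w,P \right)} = - \frac{3}{P + w}$
$f{\left(T \right)} = \sqrt{\frac{1497}{623} + T}$ ($f{\left(T \right)} = \sqrt{T + \left(\left(-74\right) \left(- \frac{1}{89}\right) + 110 \cdot \frac{1}{70}\right)} = \sqrt{T + \left(\frac{74}{89} + \frac{11}{7}\right)} = \sqrt{T + \frac{1497}{623}} = \sqrt{\frac{1497}{623} + T}$)
$f{\left(v{\left(-4,-1 \right)} \right)} - d = \frac{\sqrt{932631 + 388129 \left(- \frac{3}{-1 - 4}\right)}}{623} - -27854 = \frac{\sqrt{932631 + 388129 \left(- \frac{3}{-5}\right)}}{623} + 27854 = \frac{\sqrt{932631 + 388129 \left(\left(-3\right) \left(- \frac{1}{5}\right)\right)}}{623} + 27854 = \frac{\sqrt{932631 + 388129 \cdot \frac{3}{5}}}{623} + 27854 = \frac{\sqrt{932631 + \frac{1164387}{5}}}{623} + 27854 = \frac{\sqrt{\frac{5827542}{5}}}{623} + 27854 = \frac{\frac{1}{5} \sqrt{29137710}}{623} + 27854 = \frac{\sqrt{29137710}}{3115} + 27854 = 27854 + \frac{\sqrt{29137710}}{3115}$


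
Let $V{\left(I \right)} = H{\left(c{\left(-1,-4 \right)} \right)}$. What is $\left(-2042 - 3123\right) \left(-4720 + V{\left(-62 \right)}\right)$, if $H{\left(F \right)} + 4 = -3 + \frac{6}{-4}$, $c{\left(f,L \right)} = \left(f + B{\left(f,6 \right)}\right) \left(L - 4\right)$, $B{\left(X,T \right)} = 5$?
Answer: $\frac{48845405}{2} \approx 2.4423 \cdot 10^{7}$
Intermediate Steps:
$c{\left(f,L \right)} = \left(-4 + L\right) \left(5 + f\right)$ ($c{\left(f,L \right)} = \left(f + 5\right) \left(L - 4\right) = \left(5 + f\right) \left(-4 + L\right) = \left(-4 + L\right) \left(5 + f\right)$)
$H{\left(F \right)} = - \frac{17}{2}$ ($H{\left(F \right)} = -4 - \left(3 - \frac{6}{-4}\right) = -4 + \left(-3 + 6 \left(- \frac{1}{4}\right)\right) = -4 - \frac{9}{2} = - \frac{17}{2}$)
$V{\left(I \right)} = - \frac{17}{2}$
$\left(-2042 - 3123\right) \left(-4720 + V{\left(-62 \right)}\right) = \left(-2042 - 3123\right) \left(-4720 - \frac{17}{2}\right) = \left(-5165\right) \left(- \frac{9457}{2}\right) = \frac{48845405}{2}$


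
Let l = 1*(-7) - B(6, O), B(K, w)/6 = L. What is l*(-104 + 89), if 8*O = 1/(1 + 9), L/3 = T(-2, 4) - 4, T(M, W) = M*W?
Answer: -3135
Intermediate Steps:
L = -36 (L = 3*(-2*4 - 4) = 3*(-8 - 4) = 3*(-12) = -36)
O = 1/80 (O = 1/(8*(1 + 9)) = (⅛)/10 = (⅛)*(⅒) = 1/80 ≈ 0.012500)
B(K, w) = -216 (B(K, w) = 6*(-36) = -216)
l = 209 (l = 1*(-7) - 1*(-216) = -7 + 216 = 209)
l*(-104 + 89) = 209*(-104 + 89) = 209*(-15) = -3135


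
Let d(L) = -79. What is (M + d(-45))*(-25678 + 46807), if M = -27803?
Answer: -589118778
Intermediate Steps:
(M + d(-45))*(-25678 + 46807) = (-27803 - 79)*(-25678 + 46807) = -27882*21129 = -589118778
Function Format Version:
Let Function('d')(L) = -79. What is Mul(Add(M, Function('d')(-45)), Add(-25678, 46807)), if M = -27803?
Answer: -589118778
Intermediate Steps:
Mul(Add(M, Function('d')(-45)), Add(-25678, 46807)) = Mul(Add(-27803, -79), Add(-25678, 46807)) = Mul(-27882, 21129) = -589118778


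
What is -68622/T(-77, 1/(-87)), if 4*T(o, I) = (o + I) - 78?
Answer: 11940228/6743 ≈ 1770.8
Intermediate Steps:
T(o, I) = -39/2 + I/4 + o/4 (T(o, I) = ((o + I) - 78)/4 = ((I + o) - 78)/4 = (-78 + I + o)/4 = -39/2 + I/4 + o/4)
-68622/T(-77, 1/(-87)) = -68622/(-39/2 + (¼)/(-87) + (¼)*(-77)) = -68622/(-39/2 + (¼)*(-1/87) - 77/4) = -68622/(-39/2 - 1/348 - 77/4) = -68622/(-6743/174) = -68622*(-174/6743) = 11940228/6743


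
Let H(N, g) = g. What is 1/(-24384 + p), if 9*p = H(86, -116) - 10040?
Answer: -9/229612 ≈ -3.9197e-5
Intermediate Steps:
p = -10156/9 (p = (-116 - 10040)/9 = (⅑)*(-10156) = -10156/9 ≈ -1128.4)
1/(-24384 + p) = 1/(-24384 - 10156/9) = 1/(-229612/9) = -9/229612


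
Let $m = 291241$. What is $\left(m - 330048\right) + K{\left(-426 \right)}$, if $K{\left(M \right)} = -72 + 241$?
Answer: $-38638$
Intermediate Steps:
$K{\left(M \right)} = 169$
$\left(m - 330048\right) + K{\left(-426 \right)} = \left(291241 - 330048\right) + 169 = -38807 + 169 = -38638$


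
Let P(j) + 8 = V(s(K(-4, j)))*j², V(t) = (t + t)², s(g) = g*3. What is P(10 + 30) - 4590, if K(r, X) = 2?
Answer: 225802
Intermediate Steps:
s(g) = 3*g
V(t) = 4*t² (V(t) = (2*t)² = 4*t²)
P(j) = -8 + 144*j² (P(j) = -8 + (4*(3*2)²)*j² = -8 + (4*6²)*j² = -8 + (4*36)*j² = -8 + 144*j²)
P(10 + 30) - 4590 = (-8 + 144*(10 + 30)²) - 4590 = (-8 + 144*40²) - 4590 = (-8 + 144*1600) - 4590 = (-8 + 230400) - 4590 = 230392 - 4590 = 225802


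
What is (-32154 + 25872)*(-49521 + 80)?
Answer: 310588362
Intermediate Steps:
(-32154 + 25872)*(-49521 + 80) = -6282*(-49441) = 310588362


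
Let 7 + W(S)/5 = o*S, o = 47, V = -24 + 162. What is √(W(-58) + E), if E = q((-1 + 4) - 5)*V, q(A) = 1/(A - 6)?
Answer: 3*I*√6081/2 ≈ 116.97*I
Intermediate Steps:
V = 138
q(A) = 1/(-6 + A)
E = -69/4 (E = 138/(-6 + ((-1 + 4) - 5)) = 138/(-6 + (3 - 5)) = 138/(-6 - 2) = 138/(-8) = -⅛*138 = -69/4 ≈ -17.250)
W(S) = -35 + 235*S (W(S) = -35 + 5*(47*S) = -35 + 235*S)
√(W(-58) + E) = √((-35 + 235*(-58)) - 69/4) = √((-35 - 13630) - 69/4) = √(-13665 - 69/4) = √(-54729/4) = 3*I*√6081/2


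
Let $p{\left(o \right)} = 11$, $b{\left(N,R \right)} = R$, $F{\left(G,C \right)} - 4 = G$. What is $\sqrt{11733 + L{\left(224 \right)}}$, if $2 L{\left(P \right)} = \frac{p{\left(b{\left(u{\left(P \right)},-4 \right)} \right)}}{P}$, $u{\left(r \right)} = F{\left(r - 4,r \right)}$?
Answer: $\frac{\sqrt{36794765}}{56} \approx 108.32$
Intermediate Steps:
$F{\left(G,C \right)} = 4 + G$
$u{\left(r \right)} = r$ ($u{\left(r \right)} = 4 + \left(r - 4\right) = 4 + \left(-4 + r\right) = r$)
$L{\left(P \right)} = \frac{11}{2 P}$ ($L{\left(P \right)} = \frac{11 \frac{1}{P}}{2} = \frac{11}{2 P}$)
$\sqrt{11733 + L{\left(224 \right)}} = \sqrt{11733 + \frac{11}{2 \cdot 224}} = \sqrt{11733 + \frac{11}{2} \cdot \frac{1}{224}} = \sqrt{11733 + \frac{11}{448}} = \sqrt{\frac{5256395}{448}} = \frac{\sqrt{36794765}}{56}$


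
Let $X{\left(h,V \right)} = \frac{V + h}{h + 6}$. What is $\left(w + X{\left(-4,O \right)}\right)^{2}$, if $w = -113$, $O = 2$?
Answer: $12996$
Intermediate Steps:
$X{\left(h,V \right)} = \frac{V + h}{6 + h}$
$\left(w + X{\left(-4,O \right)}\right)^{2} = \left(-113 + \frac{2 - 4}{6 - 4}\right)^{2} = \left(-113 + \frac{1}{2} \left(-2\right)\right)^{2} = \left(-113 - 1\right)^{2} = \left(-114\right)^{2} = 12996$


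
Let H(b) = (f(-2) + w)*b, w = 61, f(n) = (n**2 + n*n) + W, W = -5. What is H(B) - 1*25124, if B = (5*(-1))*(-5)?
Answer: -23524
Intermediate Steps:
f(n) = -5 + 2*n**2 (f(n) = (n**2 + n*n) - 5 = (n**2 + n**2) - 5 = 2*n**2 - 5 = -5 + 2*n**2)
B = 25 (B = -5*(-5) = 25)
H(b) = 64*b (H(b) = ((-5 + 2*(-2)**2) + 61)*b = ((-5 + 2*4) + 61)*b = ((-5 + 8) + 61)*b = (3 + 61)*b = 64*b)
H(B) - 1*25124 = 64*25 - 1*25124 = 1600 - 25124 = -23524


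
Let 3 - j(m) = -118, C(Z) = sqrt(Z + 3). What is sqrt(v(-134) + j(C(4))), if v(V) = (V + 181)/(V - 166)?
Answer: sqrt(108759)/30 ≈ 10.993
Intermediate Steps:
C(Z) = sqrt(3 + Z)
v(V) = (181 + V)/(-166 + V)
j(m) = 121 (j(m) = 3 - 1*(-118) = 3 + 118 = 121)
sqrt(v(-134) + j(C(4))) = sqrt((181 - 134)/(-166 - 134) + 121) = sqrt(47/(-300) + 121) = sqrt(-1/300*47 + 121) = sqrt(-47/300 + 121) = sqrt(36253/300) = sqrt(108759)/30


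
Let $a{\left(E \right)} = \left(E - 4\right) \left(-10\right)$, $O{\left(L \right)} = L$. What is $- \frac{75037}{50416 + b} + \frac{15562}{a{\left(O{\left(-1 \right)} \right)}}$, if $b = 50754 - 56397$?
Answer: $\frac{346502788}{1119325} \approx 309.56$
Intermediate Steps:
$b = -5643$
$a{\left(E \right)} = 40 - 10 E$ ($a{\left(E \right)} = \left(-4 + E\right) \left(-10\right) = 40 - 10 E$)
$- \frac{75037}{50416 + b} + \frac{15562}{a{\left(O{\left(-1 \right)} \right)}} = - \frac{75037}{50416 - 5643} + \frac{15562}{40 - -10} = - \frac{75037}{44773} + \frac{15562}{40 + 10} = \left(-75037\right) \frac{1}{44773} + \frac{15562}{50} = - \frac{75037}{44773} + 15562 \cdot \frac{1}{50} = - \frac{75037}{44773} + \frac{7781}{25} = \frac{346502788}{1119325}$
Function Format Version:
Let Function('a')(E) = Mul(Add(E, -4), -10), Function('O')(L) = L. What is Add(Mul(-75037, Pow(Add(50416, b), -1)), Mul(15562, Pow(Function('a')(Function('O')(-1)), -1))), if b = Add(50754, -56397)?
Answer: Rational(346502788, 1119325) ≈ 309.56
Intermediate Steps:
b = -5643
Function('a')(E) = Add(40, Mul(-10, E)) (Function('a')(E) = Mul(Add(-4, E), -10) = Add(40, Mul(-10, E)))
Add(Mul(-75037, Pow(Add(50416, b), -1)), Mul(15562, Pow(Function('a')(Function('O')(-1)), -1))) = Add(Mul(-75037, Pow(Add(50416, -5643), -1)), Mul(15562, Pow(Add(40, Mul(-10, -1)), -1))) = Add(Mul(-75037, Pow(44773, -1)), Mul(15562, Pow(Add(40, 10), -1))) = Add(Mul(-75037, Rational(1, 44773)), Mul(15562, Pow(50, -1))) = Add(Rational(-75037, 44773), Mul(15562, Rational(1, 50))) = Add(Rational(-75037, 44773), Rational(7781, 25)) = Rational(346502788, 1119325)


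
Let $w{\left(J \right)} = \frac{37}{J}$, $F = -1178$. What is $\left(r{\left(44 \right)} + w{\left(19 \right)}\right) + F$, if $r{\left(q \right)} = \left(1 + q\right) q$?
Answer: $\frac{15275}{19} \approx 803.95$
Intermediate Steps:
$r{\left(q \right)} = q \left(1 + q\right)$
$\left(r{\left(44 \right)} + w{\left(19 \right)}\right) + F = \left(44 \left(1 + 44\right) + \frac{37}{19}\right) - 1178 = \left(44 \cdot 45 + 37 \cdot \frac{1}{19}\right) - 1178 = \left(1980 + \frac{37}{19}\right) - 1178 = \frac{37657}{19} - 1178 = \frac{15275}{19}$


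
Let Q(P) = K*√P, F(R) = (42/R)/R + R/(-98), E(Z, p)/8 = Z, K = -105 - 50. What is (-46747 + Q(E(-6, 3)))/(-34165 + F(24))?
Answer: 219897888/160712969 + 2916480*I*√3/160712969 ≈ 1.3683 + 0.031432*I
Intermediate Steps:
K = -155
E(Z, p) = 8*Z
F(R) = 42/R² - R/98 (F(R) = 42/R² + R*(-1/98) = 42/R² - R/98)
Q(P) = -155*√P
(-46747 + Q(E(-6, 3)))/(-34165 + F(24)) = (-46747 - 155*4*I*√3)/(-34165 + (42/24² - 1/98*24)) = (-46747 - 620*I*√3)/(-34165 + (42*(1/576) - 12/49)) = (-46747 - 620*I*√3)/(-34165 + (7/96 - 12/49)) = (-46747 - 620*I*√3)/(-34165 - 809/4704) = (-46747 - 620*I*√3)/(-160712969/4704) = (-46747 - 620*I*√3)*(-4704/160712969) = 219897888/160712969 + 2916480*I*√3/160712969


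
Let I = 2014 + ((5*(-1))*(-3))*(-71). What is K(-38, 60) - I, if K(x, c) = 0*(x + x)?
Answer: -949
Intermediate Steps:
K(x, c) = 0 (K(x, c) = 0*(2*x) = 0)
I = 949 (I = 2014 - 5*(-3)*(-71) = 2014 + 15*(-71) = 2014 - 1065 = 949)
K(-38, 60) - I = 0 - 1*949 = 0 - 949 = -949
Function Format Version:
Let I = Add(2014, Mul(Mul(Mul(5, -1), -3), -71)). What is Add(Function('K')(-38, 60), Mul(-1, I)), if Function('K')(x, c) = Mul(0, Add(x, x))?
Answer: -949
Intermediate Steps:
Function('K')(x, c) = 0 (Function('K')(x, c) = Mul(0, Mul(2, x)) = 0)
I = 949 (I = Add(2014, Mul(Mul(-5, -3), -71)) = Add(2014, Mul(15, -71)) = Add(2014, -1065) = 949)
Add(Function('K')(-38, 60), Mul(-1, I)) = Add(0, Mul(-1, 949)) = Add(0, -949) = -949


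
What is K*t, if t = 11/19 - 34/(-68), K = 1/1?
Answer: 41/38 ≈ 1.0789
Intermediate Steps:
K = 1
t = 41/38 (t = 11*(1/19) - 34*(-1/68) = 11/19 + 1/2 = 41/38 ≈ 1.0789)
K*t = 1*(41/38) = 41/38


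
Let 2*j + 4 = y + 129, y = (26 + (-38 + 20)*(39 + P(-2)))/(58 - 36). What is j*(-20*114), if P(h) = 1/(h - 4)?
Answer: -1183890/11 ≈ -1.0763e+5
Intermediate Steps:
P(h) = 1/(-4 + h)
y = -673/22 (y = (26 + (-38 + 20)*(39 + 1/(-4 - 2)))/(58 - 36) = (26 - 18*(39 + 1/(-6)))/22 = (26 - 18*(39 - ⅙))*(1/22) = (26 - 18*233/6)*(1/22) = (26 - 699)*(1/22) = -673*1/22 = -673/22 ≈ -30.591)
j = 2077/44 (j = -2 + (-673/22 + 129)/2 = -2 + (½)*(2165/22) = -2 + 2165/44 = 2077/44 ≈ 47.205)
j*(-20*114) = 2077*(-20*114)/44 = (2077/44)*(-2280) = -1183890/11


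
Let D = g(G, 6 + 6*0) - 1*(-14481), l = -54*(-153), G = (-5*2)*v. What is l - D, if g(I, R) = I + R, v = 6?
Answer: -6165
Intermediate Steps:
G = -60 (G = -5*2*6 = -10*6 = -60)
l = 8262
D = 14427 (D = (-60 + (6 + 6*0)) - 1*(-14481) = (-60 + (6 + 0)) + 14481 = (-60 + 6) + 14481 = -54 + 14481 = 14427)
l - D = 8262 - 1*14427 = 8262 - 14427 = -6165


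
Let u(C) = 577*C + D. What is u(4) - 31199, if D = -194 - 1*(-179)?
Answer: -28906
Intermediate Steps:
D = -15 (D = -194 + 179 = -15)
u(C) = -15 + 577*C (u(C) = 577*C - 15 = -15 + 577*C)
u(4) - 31199 = (-15 + 577*4) - 31199 = (-15 + 2308) - 31199 = 2293 - 31199 = -28906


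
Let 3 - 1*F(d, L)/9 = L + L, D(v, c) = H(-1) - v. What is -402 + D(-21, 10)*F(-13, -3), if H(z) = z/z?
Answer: 1380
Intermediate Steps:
H(z) = 1
D(v, c) = 1 - v
F(d, L) = 27 - 18*L (F(d, L) = 27 - 9*(L + L) = 27 - 18*L)
-402 + D(-21, 10)*F(-13, -3) = -402 + (1 - 1*(-21))*(27 - 18*(-3)) = -402 + (1 + 21)*(27 + 54) = -402 + 22*81 = -402 + 1782 = 1380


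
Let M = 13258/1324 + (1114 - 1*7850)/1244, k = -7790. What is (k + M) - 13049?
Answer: -4289428187/205882 ≈ -20834.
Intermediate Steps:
M = 946811/205882 (M = 13258*(1/1324) + (1114 - 7850)*(1/1244) = 6629/662 - 6736*1/1244 = 6629/662 - 1684/311 = 946811/205882 ≈ 4.5988)
(k + M) - 13049 = (-7790 + 946811/205882) - 13049 = -1602873969/205882 - 13049 = -4289428187/205882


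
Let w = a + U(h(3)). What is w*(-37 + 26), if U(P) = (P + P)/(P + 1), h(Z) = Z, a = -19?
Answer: 385/2 ≈ 192.50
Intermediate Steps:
U(P) = 2*P/(1 + P) (U(P) = (2*P)/(1 + P) = 2*P/(1 + P))
w = -35/2 (w = -19 + 2*3/(1 + 3) = -19 + 2*3/4 = -19 + 2*3*(¼) = -19 + 3/2 = -35/2 ≈ -17.500)
w*(-37 + 26) = -35*(-37 + 26)/2 = -35/2*(-11) = 385/2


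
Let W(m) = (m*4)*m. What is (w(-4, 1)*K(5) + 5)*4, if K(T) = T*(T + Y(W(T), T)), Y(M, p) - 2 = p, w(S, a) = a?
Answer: 260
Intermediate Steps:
W(m) = 4*m² (W(m) = (4*m)*m = 4*m²)
Y(M, p) = 2 + p
K(T) = T*(2 + 2*T) (K(T) = T*(T + (2 + T)) = T*(2 + 2*T))
(w(-4, 1)*K(5) + 5)*4 = (1*(2*5*(1 + 5)) + 5)*4 = (1*(2*5*6) + 5)*4 = (1*60 + 5)*4 = (60 + 5)*4 = 65*4 = 260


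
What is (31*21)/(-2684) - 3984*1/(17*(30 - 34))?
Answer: 2662197/45628 ≈ 58.346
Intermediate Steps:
(31*21)/(-2684) - 3984*1/(17*(30 - 34)) = 651*(-1/2684) - 3984/(17*(-4)) = -651/2684 - 3984/(-68) = -651/2684 - 3984*(-1/68) = -651/2684 + 996/17 = 2662197/45628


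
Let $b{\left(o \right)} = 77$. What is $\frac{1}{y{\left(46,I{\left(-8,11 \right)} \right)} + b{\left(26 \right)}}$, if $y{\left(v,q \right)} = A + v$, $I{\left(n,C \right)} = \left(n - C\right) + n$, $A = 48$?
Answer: $\frac{1}{171} \approx 0.005848$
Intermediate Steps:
$I{\left(n,C \right)} = - C + 2 n$
$y{\left(v,q \right)} = 48 + v$
$\frac{1}{y{\left(46,I{\left(-8,11 \right)} \right)} + b{\left(26 \right)}} = \frac{1}{\left(48 + 46\right) + 77} = \frac{1}{94 + 77} = \frac{1}{171}$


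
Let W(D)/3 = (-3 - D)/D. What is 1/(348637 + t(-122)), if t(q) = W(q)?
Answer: 122/42533357 ≈ 2.8683e-6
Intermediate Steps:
W(D) = 3*(-3 - D)/D (W(D) = 3*((-3 - D)/D) = 3*(-3 - D)/D)
t(q) = -3 - 9/q
1/(348637 + t(-122)) = 1/(348637 + (-3 - 9/(-122))) = 1/(348637 + (-3 - 9*(-1/122))) = 1/(348637 + (-3 + 9/122)) = 1/(348637 - 357/122) = 1/(42533357/122) = 122/42533357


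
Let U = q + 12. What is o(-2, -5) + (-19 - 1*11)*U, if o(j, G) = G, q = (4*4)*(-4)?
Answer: 1555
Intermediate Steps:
q = -64 (q = 16*(-4) = -64)
U = -52 (U = -64 + 12 = -52)
o(-2, -5) + (-19 - 1*11)*U = -5 + (-19 - 1*11)*(-52) = -5 + (-19 - 11)*(-52) = -5 - 30*(-52) = -5 + 1560 = 1555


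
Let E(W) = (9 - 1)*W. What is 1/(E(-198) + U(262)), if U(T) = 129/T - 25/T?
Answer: -131/207452 ≈ -0.00063147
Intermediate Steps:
E(W) = 8*W
U(T) = 104/T
1/(E(-198) + U(262)) = 1/(8*(-198) + 104/262) = 1/(-1584 + 104*(1/262)) = 1/(-1584 + 52/131) = 1/(-207452/131) = -131/207452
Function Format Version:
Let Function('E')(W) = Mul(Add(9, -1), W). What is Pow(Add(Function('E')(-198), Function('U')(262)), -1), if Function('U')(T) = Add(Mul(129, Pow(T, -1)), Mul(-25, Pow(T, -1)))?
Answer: Rational(-131, 207452) ≈ -0.00063147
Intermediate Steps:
Function('E')(W) = Mul(8, W)
Function('U')(T) = Mul(104, Pow(T, -1))
Pow(Add(Function('E')(-198), Function('U')(262)), -1) = Pow(Add(Mul(8, -198), Mul(104, Pow(262, -1))), -1) = Pow(Add(-1584, Mul(104, Rational(1, 262))), -1) = Pow(Add(-1584, Rational(52, 131)), -1) = Pow(Rational(-207452, 131), -1) = Rational(-131, 207452)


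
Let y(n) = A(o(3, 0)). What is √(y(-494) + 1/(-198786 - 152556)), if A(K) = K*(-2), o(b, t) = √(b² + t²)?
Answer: I*√82294173014/117114 ≈ 2.4495*I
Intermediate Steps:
A(K) = -2*K
y(n) = -6 (y(n) = -2*√(3² + 0²) = -2*√(9 + 0) = -2*√9 = -2*3 = -6)
√(y(-494) + 1/(-198786 - 152556)) = √(-6 + 1/(-198786 - 152556)) = √(-6 + 1/(-351342)) = √(-6 - 1/351342) = √(-2108053/351342) = I*√82294173014/117114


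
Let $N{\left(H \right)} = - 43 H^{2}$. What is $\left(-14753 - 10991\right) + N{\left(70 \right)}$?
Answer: $-236444$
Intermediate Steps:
$\left(-14753 - 10991\right) + N{\left(70 \right)} = \left(-14753 - 10991\right) - 43 \cdot 70^{2} = -25744 - 210700 = -236444$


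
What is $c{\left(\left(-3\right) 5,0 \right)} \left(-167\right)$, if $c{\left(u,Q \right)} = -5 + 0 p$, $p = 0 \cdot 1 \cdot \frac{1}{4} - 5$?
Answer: $835$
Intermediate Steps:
$p = -5$ ($p = 0 \cdot 1 \cdot \frac{1}{4} - 5 = 0 \cdot \frac{1}{4} - 5 = 0 - 5 = -5$)
$c{\left(u,Q \right)} = -5$ ($c{\left(u,Q \right)} = -5 + 0 \left(-5\right) = -5 + 0 = -5$)
$c{\left(\left(-3\right) 5,0 \right)} \left(-167\right) = \left(-5\right) \left(-167\right) = 835$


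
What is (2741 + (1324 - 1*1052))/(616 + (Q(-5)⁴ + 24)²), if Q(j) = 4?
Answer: 3013/79016 ≈ 0.038132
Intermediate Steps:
(2741 + (1324 - 1*1052))/(616 + (Q(-5)⁴ + 24)²) = (2741 + (1324 - 1*1052))/(616 + (4⁴ + 24)²) = (2741 + (1324 - 1052))/(616 + (256 + 24)²) = (2741 + 272)/(616 + 280²) = 3013/(616 + 78400) = 3013/79016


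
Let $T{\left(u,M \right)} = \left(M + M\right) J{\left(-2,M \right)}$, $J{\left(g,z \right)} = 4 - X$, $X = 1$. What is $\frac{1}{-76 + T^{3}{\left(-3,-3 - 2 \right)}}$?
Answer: $- \frac{1}{27076} \approx -3.6933 \cdot 10^{-5}$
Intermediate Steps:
$J{\left(g,z \right)} = 3$ ($J{\left(g,z \right)} = 4 - 1 = 3$)
$T{\left(u,M \right)} = 6 M$ ($T{\left(u,M \right)} = \left(M + M\right) 3 = 2 M 3 = 6 M$)
$\frac{1}{-76 + T^{3}{\left(-3,-3 - 2 \right)}} = \frac{1}{-76 + \left(6 \left(-3 - 2\right)\right)^{3}} = \frac{1}{-76 + \left(6 \left(-5\right)\right)^{3}} = \frac{1}{-76 + \left(-30\right)^{3}} = \frac{1}{-76 - 27000} = \frac{1}{-27076} = - \frac{1}{27076}$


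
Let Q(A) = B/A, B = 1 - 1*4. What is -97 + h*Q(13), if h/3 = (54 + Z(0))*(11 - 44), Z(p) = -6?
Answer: 12995/13 ≈ 999.62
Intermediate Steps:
B = -3 (B = 1 - 4 = -3)
h = -4752 (h = 3*((54 - 6)*(11 - 44)) = 3*(48*(-33)) = 3*(-1584) = -4752)
Q(A) = -3/A
-97 + h*Q(13) = -97 - (-14256)/13 = -97 - 4752*(-3/13) = -97 + 14256/13 = 12995/13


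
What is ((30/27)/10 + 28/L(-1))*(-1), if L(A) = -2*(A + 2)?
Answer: 125/9 ≈ 13.889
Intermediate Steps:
L(A) = -4 - 2*A (L(A) = -2*(2 + A) = -4 - 2*A)
((30/27)/10 + 28/L(-1))*(-1) = ((30/27)/10 + 28/(-4 - 2*(-1)))*(-1) = ((30*(1/27))*(⅒) + 28/(-4 + 2))*(-1) = ((10/9)*(⅒) + 28/(-2))*(-1) = (⅑ + 28*(-½))*(-1) = (⅑ - 14)*(-1) = -125/9*(-1) = 125/9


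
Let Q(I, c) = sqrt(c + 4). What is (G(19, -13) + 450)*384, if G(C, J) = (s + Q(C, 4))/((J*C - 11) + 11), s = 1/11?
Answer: 469497216/2717 - 768*sqrt(2)/247 ≈ 1.7280e+5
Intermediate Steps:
Q(I, c) = sqrt(4 + c)
s = 1/11 ≈ 0.090909
G(C, J) = (1/11 + 2*sqrt(2))/(C*J) (G(C, J) = (1/11 + sqrt(4 + 4))/((J*C - 11) + 11) = (1/11 + sqrt(8))/((C*J - 11) + 11) = (1/11 + 2*sqrt(2))/((-11 + C*J) + 11) = (1/11 + 2*sqrt(2))/((C*J)) = (1/11 + 2*sqrt(2))*(1/(C*J)) = (1/11 + 2*sqrt(2))/(C*J))
(G(19, -13) + 450)*384 = ((1/11)*(1 + 22*sqrt(2))/(19*(-13)) + 450)*384 = ((1/11)*(1/19)*(-1/13)*(1 + 22*sqrt(2)) + 450)*384 = ((-1/2717 - 2*sqrt(2)/247) + 450)*384 = (1222649/2717 - 2*sqrt(2)/247)*384 = 469497216/2717 - 768*sqrt(2)/247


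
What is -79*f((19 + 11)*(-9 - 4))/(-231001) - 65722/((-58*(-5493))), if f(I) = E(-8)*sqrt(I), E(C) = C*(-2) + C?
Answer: -32861/159297 + 632*I*sqrt(390)/231001 ≈ -0.20629 + 0.05403*I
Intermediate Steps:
E(C) = -C (E(C) = -2*C + C = -C)
f(I) = 8*sqrt(I) (f(I) = (-1*(-8))*sqrt(I) = 8*sqrt(I))
-79*f((19 + 11)*(-9 - 4))/(-231001) - 65722/((-58*(-5493))) = -632*sqrt((19 + 11)*(-9 - 4))/(-231001) - 65722/((-58*(-5493))) = -632*sqrt(30*(-13))*(-1/231001) - 65722/318594 = -632*sqrt(-390)*(-1/231001) - 65722*1/318594 = -632*I*sqrt(390)*(-1/231001) - 32861/159297 = 632*I*sqrt(390)/231001 - 32861/159297 = -32861/159297 + 632*I*sqrt(390)/231001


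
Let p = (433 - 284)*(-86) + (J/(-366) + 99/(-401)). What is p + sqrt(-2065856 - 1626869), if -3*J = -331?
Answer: -5642220005/440298 + 5*I*sqrt(147709) ≈ -12815.0 + 1921.6*I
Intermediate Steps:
J = 331/3 (J = -1/3*(-331) = 331/3 ≈ 110.33)
p = -5642220005/440298 (p = (433 - 284)*(-86) + ((331/3)/(-366) + 99/(-401)) = 149*(-86) + ((331/3)*(-1/366) + 99*(-1/401)) = -12814 + (-331/1098 - 99/401) = -12814 - 241433/440298 = -5642220005/440298 ≈ -12815.)
p + sqrt(-2065856 - 1626869) = -5642220005/440298 + sqrt(-2065856 - 1626869) = -5642220005/440298 + sqrt(-3692725) = -5642220005/440298 + 5*I*sqrt(147709)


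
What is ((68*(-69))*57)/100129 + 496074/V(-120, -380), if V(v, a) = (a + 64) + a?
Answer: -286537555/400516 ≈ -715.42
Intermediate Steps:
V(v, a) = 64 + 2*a (V(v, a) = (64 + a) + a = 64 + 2*a)
((68*(-69))*57)/100129 + 496074/V(-120, -380) = ((68*(-69))*57)/100129 + 496074/(64 + 2*(-380)) = -4692*57*(1/100129) + 496074/(64 - 760) = -267444*1/100129 + 496074/(-696) = -267444/100129 + 496074*(-1/696) = -267444/100129 - 2851/4 = -286537555/400516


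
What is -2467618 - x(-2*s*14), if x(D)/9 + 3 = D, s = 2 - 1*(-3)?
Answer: -2466331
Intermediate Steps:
s = 5 (s = 2 + 3 = 5)
x(D) = -27 + 9*D
-2467618 - x(-2*s*14) = -2467618 - (-27 + 9*(-2*5*14)) = -2467618 - (-27 + 9*(-10*14)) = -2467618 - (-27 + 9*(-140)) = -2467618 - (-27 - 1260) = -2467618 - 1*(-1287) = -2467618 + 1287 = -2466331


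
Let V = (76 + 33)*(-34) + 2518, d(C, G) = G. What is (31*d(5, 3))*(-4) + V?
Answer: -1560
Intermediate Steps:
V = -1188 (V = 109*(-34) + 2518 = -3706 + 2518 = -1188)
(31*d(5, 3))*(-4) + V = (31*3)*(-4) - 1188 = 93*(-4) - 1188 = -372 - 1188 = -1560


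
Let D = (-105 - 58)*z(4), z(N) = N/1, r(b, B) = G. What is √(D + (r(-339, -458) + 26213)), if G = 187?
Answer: 2*√6437 ≈ 160.46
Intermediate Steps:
r(b, B) = 187
z(N) = N (z(N) = N*1 = N)
D = -652 (D = (-105 - 58)*4 = -163*4 = -652)
√(D + (r(-339, -458) + 26213)) = √(-652 + (187 + 26213)) = √(-652 + 26400) = √25748 = 2*√6437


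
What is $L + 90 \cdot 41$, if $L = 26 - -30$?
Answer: $3746$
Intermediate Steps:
$L = 56$ ($L = 26 + 30 = 56$)
$L + 90 \cdot 41 = 56 + 90 \cdot 41 = 56 + 3690 = 3746$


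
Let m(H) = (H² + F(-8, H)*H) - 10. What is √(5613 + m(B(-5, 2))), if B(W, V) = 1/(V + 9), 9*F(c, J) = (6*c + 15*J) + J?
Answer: 2*√1525291/33 ≈ 74.850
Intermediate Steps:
F(c, J) = 2*c/3 + 16*J/9 (F(c, J) = ((6*c + 15*J) + J)/9 = (6*c + 16*J)/9 = 2*c/3 + 16*J/9)
B(W, V) = 1/(9 + V)
m(H) = -10 + H² + H*(-16/3 + 16*H/9) (m(H) = (H² + ((⅔)*(-8) + 16*H/9)*H) - 10 = (H² + (-16/3 + 16*H/9)*H) - 10 = (H² + H*(-16/3 + 16*H/9)) - 10 = -10 + H² + H*(-16/3 + 16*H/9))
√(5613 + m(B(-5, 2))) = √(5613 + (-10 - 16/(3*(9 + 2)) + 25*(1/(9 + 2))²/9)) = √(5613 + (-10 - 16/3/11 + 25*(1/11)²/9)) = √(5613 + (-10 - 16/3*1/11 + 25*(1/11)²/9)) = √(5613 + (-10 - 16/33 + (25/9)*(1/121))) = √(5613 + (-10 - 16/33 + 25/1089)) = √(5613 - 11393/1089) = √(6101164/1089) = 2*√1525291/33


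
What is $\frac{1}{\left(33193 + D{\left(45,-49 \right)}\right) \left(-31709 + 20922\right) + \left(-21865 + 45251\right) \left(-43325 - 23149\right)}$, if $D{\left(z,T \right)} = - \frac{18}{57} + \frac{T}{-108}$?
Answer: $- \frac{2052}{3924686683181} \approx -5.2284 \cdot 10^{-10}$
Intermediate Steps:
$D{\left(z,T \right)} = - \frac{6}{19} - \frac{T}{108}$ ($D{\left(z,T \right)} = \left(-18\right) \frac{1}{57} + T \left(- \frac{1}{108}\right) = - \frac{6}{19} - \frac{T}{108}$)
$\frac{1}{\left(33193 + D{\left(45,-49 \right)}\right) \left(-31709 + 20922\right) + \left(-21865 + 45251\right) \left(-43325 - 23149\right)} = \frac{1}{\left(33193 - - \frac{283}{2052}\right) \left(-31709 + 20922\right) + \left(-21865 + 45251\right) \left(-43325 - 23149\right)} = \frac{1}{\left(33193 + \left(- \frac{6}{19} + \frac{49}{108}\right)\right) \left(-10787\right) + 23386 \left(-66474\right)} = \frac{1}{\left(33193 + \frac{283}{2052}\right) \left(-10787\right) - 1554560964} = \frac{1}{\frac{68112319}{2052} \left(-10787\right) - 1554560964} = \frac{1}{- \frac{734727585053}{2052} - 1554560964} = \frac{1}{- \frac{3924686683181}{2052}} = - \frac{2052}{3924686683181}$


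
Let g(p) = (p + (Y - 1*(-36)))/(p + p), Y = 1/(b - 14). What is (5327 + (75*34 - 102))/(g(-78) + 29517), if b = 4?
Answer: 12129000/46046941 ≈ 0.26341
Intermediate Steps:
Y = -⅒ (Y = 1/(4 - 14) = 1/(-10) = -⅒ ≈ -0.10000)
g(p) = (359/10 + p)/(2*p) (g(p) = (p + (-⅒ - 1*(-36)))/(p + p) = (p + (-⅒ + 36))/((2*p)) = (p + 359/10)*(1/(2*p)) = (359/10 + p)*(1/(2*p)) = (359/10 + p)/(2*p))
(5327 + (75*34 - 102))/(g(-78) + 29517) = (5327 + (75*34 - 102))/((1/20)*(359 + 10*(-78))/(-78) + 29517) = (5327 + (2550 - 102))/((1/20)*(-1/78)*(359 - 780) + 29517) = (5327 + 2448)/((1/20)*(-1/78)*(-421) + 29517) = 7775/(421/1560 + 29517) = 7775/(46046941/1560) = 7775*(1560/46046941) = 12129000/46046941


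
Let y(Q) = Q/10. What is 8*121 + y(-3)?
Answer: 9677/10 ≈ 967.70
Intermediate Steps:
y(Q) = Q/10 (y(Q) = Q*(1/10) = Q/10)
8*121 + y(-3) = 8*121 + (1/10)*(-3) = 968 - 3/10 = 9677/10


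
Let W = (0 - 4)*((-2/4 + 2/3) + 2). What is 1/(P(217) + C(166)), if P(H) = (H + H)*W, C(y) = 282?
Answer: -3/10438 ≈ -0.00028741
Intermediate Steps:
W = -26/3 (W = -4*((-2*1/4 + 2*(1/3)) + 2) = -4*((-1/2 + 2/3) + 2) = -4*(1/6 + 2) = -4*13/6 = -26/3 ≈ -8.6667)
P(H) = -52*H/3 (P(H) = (H + H)*(-26/3) = (2*H)*(-26/3) = -52*H/3)
1/(P(217) + C(166)) = 1/(-52/3*217 + 282) = 1/(-11284/3 + 282) = 1/(-10438/3) = -3/10438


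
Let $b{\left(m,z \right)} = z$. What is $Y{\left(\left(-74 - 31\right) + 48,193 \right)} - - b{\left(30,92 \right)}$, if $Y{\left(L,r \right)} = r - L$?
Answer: $342$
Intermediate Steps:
$Y{\left(\left(-74 - 31\right) + 48,193 \right)} - - b{\left(30,92 \right)} = \left(193 - \left(\left(-74 - 31\right) + 48\right)\right) - \left(-1\right) 92 = \left(193 - \left(-105 + 48\right)\right) - -92 = \left(193 - -57\right) + 92 = \left(193 + 57\right) + 92 = 250 + 92 = 342$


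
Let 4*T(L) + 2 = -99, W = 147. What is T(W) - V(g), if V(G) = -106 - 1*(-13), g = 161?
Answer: 271/4 ≈ 67.750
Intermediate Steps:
T(L) = -101/4 (T(L) = -1/2 + (1/4)*(-99) = -1/2 - 99/4 = -101/4)
V(G) = -93 (V(G) = -106 + 13 = -93)
T(W) - V(g) = -101/4 - 1*(-93) = -101/4 + 93 = 271/4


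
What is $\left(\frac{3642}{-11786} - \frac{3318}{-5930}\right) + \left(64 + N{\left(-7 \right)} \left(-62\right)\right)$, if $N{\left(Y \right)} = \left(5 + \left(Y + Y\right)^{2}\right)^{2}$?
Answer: $- \frac{43765692353288}{17472745} \approx -2.5048 \cdot 10^{6}$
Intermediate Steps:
$N{\left(Y \right)} = \left(5 + 4 Y^{2}\right)^{2}$ ($N{\left(Y \right)} = \left(5 + \left(2 Y\right)^{2}\right)^{2} = \left(5 + 4 Y^{2}\right)^{2}$)
$\left(\frac{3642}{-11786} - \frac{3318}{-5930}\right) + \left(64 + N{\left(-7 \right)} \left(-62\right)\right) = \left(\frac{3642}{-11786} - \frac{3318}{-5930}\right) + \left(64 + \left(5 + 4 \left(-7\right)^{2}\right)^{2} \left(-62\right)\right) = \left(3642 \left(- \frac{1}{11786}\right) - - \frac{1659}{2965}\right) + \left(64 + \left(5 + 4 \cdot 49\right)^{2} \left(-62\right)\right) = \left(- \frac{1821}{5893} + \frac{1659}{2965}\right) + \left(64 + \left(5 + 196\right)^{2} \left(-62\right)\right) = \frac{4377222}{17472745} + \left(64 + 201^{2} \left(-62\right)\right) = \frac{4377222}{17472745} + \left(64 + 40401 \left(-62\right)\right) = \frac{4377222}{17472745} + \left(64 - 2504862\right) = \frac{4377222}{17472745} - 2504798 = - \frac{43765692353288}{17472745}$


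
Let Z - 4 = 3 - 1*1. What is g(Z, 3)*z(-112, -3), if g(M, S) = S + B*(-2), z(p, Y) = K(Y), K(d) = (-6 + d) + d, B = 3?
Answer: 36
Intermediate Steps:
K(d) = -6 + 2*d
z(p, Y) = -6 + 2*Y
Z = 6 (Z = 4 + (3 - 1*1) = 4 + (3 - 1) = 4 + 2 = 6)
g(M, S) = -6 + S (g(M, S) = S + 3*(-2) = S - 6 = -6 + S)
g(Z, 3)*z(-112, -3) = (-6 + 3)*(-6 + 2*(-3)) = -3*(-6 - 6) = -3*(-12) = 36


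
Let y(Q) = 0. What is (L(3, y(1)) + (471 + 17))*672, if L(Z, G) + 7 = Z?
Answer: 325248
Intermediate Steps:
L(Z, G) = -7 + Z
(L(3, y(1)) + (471 + 17))*672 = ((-7 + 3) + (471 + 17))*672 = (-4 + 488)*672 = 484*672 = 325248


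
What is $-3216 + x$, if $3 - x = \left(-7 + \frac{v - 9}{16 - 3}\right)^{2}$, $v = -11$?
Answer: $- \frac{555318}{169} \approx -3285.9$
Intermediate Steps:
$x = - \frac{11814}{169}$ ($x = 3 - \left(-7 + \frac{-11 - 9}{16 - 3}\right)^{2} = 3 - \left(-7 - \frac{20}{13}\right)^{2} = 3 - \left(- \frac{111}{13}\right)^{2} = 3 - \frac{12321}{169} = - \frac{11814}{169} \approx -69.905$)
$-3216 + x = -3216 - \frac{11814}{169} = - \frac{555318}{169}$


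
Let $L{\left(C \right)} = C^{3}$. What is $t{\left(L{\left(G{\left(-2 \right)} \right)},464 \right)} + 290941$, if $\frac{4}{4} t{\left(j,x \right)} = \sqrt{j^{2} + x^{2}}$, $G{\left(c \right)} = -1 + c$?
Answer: $290941 + 5 \sqrt{8641} \approx 2.9141 \cdot 10^{5}$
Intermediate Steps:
$t{\left(j,x \right)} = \sqrt{j^{2} + x^{2}}$
$t{\left(L{\left(G{\left(-2 \right)} \right)},464 \right)} + 290941 = \sqrt{\left(\left(-1 - 2\right)^{3}\right)^{2} + 464^{2}} + 290941 = \sqrt{\left(\left(-3\right)^{3}\right)^{2} + 215296} + 290941 = \sqrt{\left(-27\right)^{2} + 215296} + 290941 = \sqrt{729 + 215296} + 290941 = \sqrt{216025} + 290941 = 5 \sqrt{8641} + 290941 = 290941 + 5 \sqrt{8641}$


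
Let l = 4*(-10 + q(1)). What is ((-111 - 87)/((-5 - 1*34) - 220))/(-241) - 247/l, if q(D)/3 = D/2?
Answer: 15410761/2122246 ≈ 7.2615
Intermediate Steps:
q(D) = 3*D/2 (q(D) = 3*(D/2) = 3*D/2)
l = -34 (l = 4*(-10 + (3/2)*1) = 4*(-10 + 3/2) = 4*(-17/2) = -34)
((-111 - 87)/((-5 - 1*34) - 220))/(-241) - 247/l = ((-111 - 87)/((-5 - 1*34) - 220))/(-241) - 247/(-34) = -198/((-5 - 34) - 220)*(-1/241) - 247*(-1/34) = -198/(-39 - 220)*(-1/241) + 247/34 = -198/(-259)*(-1/241) + 247/34 = -198*(-1/259)*(-1/241) + 247/34 = (198/259)*(-1/241) + 247/34 = -198/62419 + 247/34 = 15410761/2122246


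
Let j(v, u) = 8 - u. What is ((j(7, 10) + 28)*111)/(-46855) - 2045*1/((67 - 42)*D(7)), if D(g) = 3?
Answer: -3841397/140565 ≈ -27.328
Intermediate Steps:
((j(7, 10) + 28)*111)/(-46855) - 2045*1/((67 - 42)*D(7)) = (((8 - 1*10) + 28)*111)/(-46855) - 2045*1/(3*(67 - 42)) = (((8 - 10) + 28)*111)*(-1/46855) - 2045/(25*3) = ((-2 + 28)*111)*(-1/46855) - 2045/75 = (26*111)*(-1/46855) - 2045*1/75 = 2886*(-1/46855) - 409/15 = -2886/46855 - 409/15 = -3841397/140565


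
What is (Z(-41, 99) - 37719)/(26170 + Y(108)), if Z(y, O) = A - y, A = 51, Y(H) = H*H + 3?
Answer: -37627/37837 ≈ -0.99445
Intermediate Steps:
Y(H) = 3 + H² (Y(H) = H² + 3 = 3 + H²)
Z(y, O) = 51 - y
(Z(-41, 99) - 37719)/(26170 + Y(108)) = ((51 - 1*(-41)) - 37719)/(26170 + (3 + 108²)) = ((51 + 41) - 37719)/(26170 + (3 + 11664)) = (92 - 37719)/(26170 + 11667) = -37627/37837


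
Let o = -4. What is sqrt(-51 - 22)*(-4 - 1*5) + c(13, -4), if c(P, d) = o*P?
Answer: -52 - 9*I*sqrt(73) ≈ -52.0 - 76.896*I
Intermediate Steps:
c(P, d) = -4*P
sqrt(-51 - 22)*(-4 - 1*5) + c(13, -4) = sqrt(-51 - 22)*(-4 - 1*5) - 4*13 = sqrt(-73)*(-4 - 5) - 52 = (I*sqrt(73))*(-9) - 52 = -9*I*sqrt(73) - 52 = -52 - 9*I*sqrt(73)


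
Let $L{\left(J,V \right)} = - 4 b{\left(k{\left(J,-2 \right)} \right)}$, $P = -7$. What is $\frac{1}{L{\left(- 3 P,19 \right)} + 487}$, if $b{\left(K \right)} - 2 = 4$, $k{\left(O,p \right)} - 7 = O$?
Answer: $\frac{1}{463} \approx 0.0021598$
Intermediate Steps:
$k{\left(O,p \right)} = 7 + O$
$b{\left(K \right)} = 6$ ($b{\left(K \right)} = 2 + 4 = 6$)
$L{\left(J,V \right)} = -24$ ($L{\left(J,V \right)} = \left(-4\right) 6 = -24$)
$\frac{1}{L{\left(- 3 P,19 \right)} + 487} = \frac{1}{-24 + 487} = \frac{1}{463}$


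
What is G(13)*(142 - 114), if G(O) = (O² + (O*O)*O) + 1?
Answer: 66276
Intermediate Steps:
G(O) = 1 + O² + O³ (G(O) = (O² + O²*O) + 1 = (O² + O³) + 1 = 1 + O² + O³)
G(13)*(142 - 114) = (1 + 13² + 13³)*(142 - 114) = (1 + 169 + 2197)*28 = 2367*28 = 66276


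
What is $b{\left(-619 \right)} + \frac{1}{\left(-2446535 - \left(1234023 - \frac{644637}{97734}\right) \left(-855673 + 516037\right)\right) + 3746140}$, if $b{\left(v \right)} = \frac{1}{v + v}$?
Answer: $- \frac{975286873503219}{1207405152963447710} \approx -0.00080775$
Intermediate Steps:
$b{\left(v \right)} = \frac{1}{2 v}$
$b{\left(-619 \right)} + \frac{1}{\left(-2446535 - \left(1234023 - \frac{644637}{97734}\right) \left(-855673 + 516037\right)\right) + 3746140} = \frac{1}{2 \left(-619\right)} + \frac{1}{\left(-2446535 - \left(1234023 - \frac{644637}{97734}\right) \left(-855673 + 516037\right)\right) + 3746140} = \frac{1}{2} \left(- \frac{1}{619}\right) + \frac{1}{\left(-2446535 - \left(1234023 - \frac{30697}{4654}\right) \left(-339636\right)\right) + 3746140} = - \frac{1}{1238} + \frac{1}{\left(-2446535 - \left(1234023 - \frac{30697}{4654}\right) \left(-339636\right)\right) + 3746140} = - \frac{1}{1238} + \frac{1}{\left(-2446535 - \frac{5743112345}{4654} \left(-339636\right)\right) + 3746140} = - \frac{1}{1238} + \frac{1}{\left(-2446535 - - \frac{975283852203210}{2327}\right) + 3746140} = - \frac{1}{1238} + \frac{1}{\left(-2446535 + \frac{975283852203210}{2327}\right) + 3746140} = - \frac{1}{1238} + \frac{1}{\frac{975278159116265}{2327} + 3746140} = - \frac{1}{1238} + \frac{1}{\frac{975286876384045}{2327}} = - \frac{1}{1238} + \frac{2327}{975286876384045} = - \frac{975286873503219}{1207405152963447710}$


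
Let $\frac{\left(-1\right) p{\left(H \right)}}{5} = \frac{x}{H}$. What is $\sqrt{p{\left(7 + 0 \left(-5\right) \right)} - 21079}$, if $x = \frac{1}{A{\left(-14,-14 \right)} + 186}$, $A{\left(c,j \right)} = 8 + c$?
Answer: $\frac{i \sqrt{37183363}}{42} \approx 145.19 i$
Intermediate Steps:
$x = \frac{1}{180}$ ($x = \frac{1}{\left(8 - 14\right) + 186} = \frac{1}{-6 + 186} = \frac{1}{180} \approx 0.0055556$)
$p{\left(H \right)} = - \frac{1}{36 H}$ ($p{\left(H \right)} = - 5 \frac{1}{180 H} = - \frac{1}{36 H}$)
$\sqrt{p{\left(7 + 0 \left(-5\right) \right)} - 21079} = \sqrt{- \frac{1}{36 \left(7 + 0 \left(-5\right)\right)} - 21079} = \sqrt{- \frac{1}{36 \left(7 + 0\right)} - 21079} = \sqrt{- \frac{1}{36 \cdot 7} - 21079} = \sqrt{\left(- \frac{1}{36}\right) \frac{1}{7} - 21079} = \sqrt{- \frac{1}{252} - 21079} = \sqrt{- \frac{5311909}{252}} = \frac{i \sqrt{37183363}}{42}$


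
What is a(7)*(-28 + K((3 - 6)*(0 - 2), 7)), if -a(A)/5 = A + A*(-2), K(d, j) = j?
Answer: -735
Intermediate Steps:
a(A) = 5*A (a(A) = -5*(A + A*(-2)) = -5*(A - 2*A) = -(-5)*A = 5*A)
a(7)*(-28 + K((3 - 6)*(0 - 2), 7)) = (5*7)*(-28 + 7) = 35*(-21) = -735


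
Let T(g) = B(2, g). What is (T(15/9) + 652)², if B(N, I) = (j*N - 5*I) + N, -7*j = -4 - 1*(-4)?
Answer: 3751969/9 ≈ 4.1689e+5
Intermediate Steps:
j = 0 (j = -(-4 - 1*(-4))/7 = -(-4 + 4)/7 = -⅐*0 = 0)
B(N, I) = N - 5*I (B(N, I) = (0*N - 5*I) + N = (0 - 5*I) + N = -5*I + N = N - 5*I)
T(g) = 2 - 5*g
(T(15/9) + 652)² = ((2 - 75/9) + 652)² = ((2 - 5*5/3) + 652)² = ((2 - 25/3) + 652)² = (-19/3 + 652)² = (1937/3)² = 3751969/9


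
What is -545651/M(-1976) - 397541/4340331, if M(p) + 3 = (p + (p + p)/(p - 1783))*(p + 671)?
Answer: -157455245049622/519129816220233 ≈ -0.30331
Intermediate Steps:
M(p) = -3 + (671 + p)*(p + 2*p/(-1783 + p)) (M(p) = -3 + (p + (p + p)/(p - 1783))*(p + 671) = -3 + (p + (2*p)/(-1783 + p))*(671 + p) = -3 + (p + 2*p/(-1783 + p))*(671 + p) = -3 + (671 + p)*(p + 2*p/(-1783 + p)))
-545651/M(-1976) - 397541/4340331 = -545651*(-1783 - 1976)/(5349 + (-1976)³ - 1195054*(-1976) - 1110*(-1976)²) - 397541/4340331 = -545651*(-3759/(5349 - 7715442176 + 2361426704 - 1110*3904576)) - 397541*1/4340331 = -545651*(-3759/(5349 - 7715442176 + 2361426704 - 4334079360)) - 397541/4340331 = -545651/((-1/3759*(-9688089483))) - 397541/4340331 = -545651/3229363161/1253 - 397541/4340331 = -545651*1253/3229363161 - 397541/4340331 = -683700703/3229363161 - 397541/4340331 = -157455245049622/519129816220233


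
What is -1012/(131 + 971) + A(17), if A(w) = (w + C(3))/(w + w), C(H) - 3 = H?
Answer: -4531/18734 ≈ -0.24186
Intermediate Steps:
C(H) = 3 + H
A(w) = (6 + w)/(2*w) (A(w) = (w + (3 + 3))/(w + w) = (w + 6)/((2*w)) = (6 + w)*(1/(2*w)) = (6 + w)/(2*w))
-1012/(131 + 971) + A(17) = -1012/(131 + 971) + (½)*(6 + 17)/17 = -1012/1102 + (½)*(1/17)*23 = (1/1102)*(-1012) + 23/34 = -506/551 + 23/34 = -4531/18734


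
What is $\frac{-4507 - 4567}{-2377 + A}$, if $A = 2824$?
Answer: $- \frac{9074}{447} \approx -20.3$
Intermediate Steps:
$\frac{-4507 - 4567}{-2377 + A} = \frac{-4507 - 4567}{-2377 + 2824} = - \frac{9074}{447}$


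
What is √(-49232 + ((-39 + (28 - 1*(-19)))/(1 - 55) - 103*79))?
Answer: I*√4646901/9 ≈ 239.52*I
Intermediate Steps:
√(-49232 + ((-39 + (28 - 1*(-19)))/(1 - 55) - 103*79)) = √(-49232 + ((-39 + (28 + 19))/(-54) - 8137)) = √(-49232 + ((-39 + 47)*(-1/54) - 8137)) = √(-49232 + (8*(-1/54) - 8137)) = √(-49232 + (-4/27 - 8137)) = √(-49232 - 219703/27) = √(-1548967/27) = I*√4646901/9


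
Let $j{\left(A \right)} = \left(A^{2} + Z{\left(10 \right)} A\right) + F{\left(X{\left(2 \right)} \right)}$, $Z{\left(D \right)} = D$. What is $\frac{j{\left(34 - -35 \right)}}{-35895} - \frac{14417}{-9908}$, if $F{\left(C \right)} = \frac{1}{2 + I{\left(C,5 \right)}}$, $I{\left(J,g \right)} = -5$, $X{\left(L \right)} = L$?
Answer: $\frac{1390479029}{1066942980} \approx 1.3032$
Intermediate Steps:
$F{\left(C \right)} = - \frac{1}{3}$ ($F{\left(C \right)} = \frac{1}{2 - 5} = \frac{1}{-3} = - \frac{1}{3}$)
$j{\left(A \right)} = - \frac{1}{3} + A^{2} + 10 A$ ($j{\left(A \right)} = \left(A^{2} + 10 A\right) - \frac{1}{3} = - \frac{1}{3} + A^{2} + 10 A$)
$\frac{j{\left(34 - -35 \right)}}{-35895} - \frac{14417}{-9908} = \frac{- \frac{1}{3} + \left(34 - -35\right)^{2} + 10 \left(34 - -35\right)}{-35895} - \frac{14417}{-9908} = \left(- \frac{1}{3} + \left(34 + 35\right)^{2} + 10 \left(34 + 35\right)\right) \left(- \frac{1}{35895}\right) - - \frac{14417}{9908} = \left(- \frac{1}{3} + 69^{2} + 10 \cdot 69\right) \left(- \frac{1}{35895}\right) + \frac{14417}{9908} = \left(- \frac{1}{3} + 4761 + 690\right) \left(- \frac{1}{35895}\right) + \frac{14417}{9908} = \frac{16352}{3} \left(- \frac{1}{35895}\right) + \frac{14417}{9908} = - \frac{16352}{107685} + \frac{14417}{9908} = \frac{1390479029}{1066942980}$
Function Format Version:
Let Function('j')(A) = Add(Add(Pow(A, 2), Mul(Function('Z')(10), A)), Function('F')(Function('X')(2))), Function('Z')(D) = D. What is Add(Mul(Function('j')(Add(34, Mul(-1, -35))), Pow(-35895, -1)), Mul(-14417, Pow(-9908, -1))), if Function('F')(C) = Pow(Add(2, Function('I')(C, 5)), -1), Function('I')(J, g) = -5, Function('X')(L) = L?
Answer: Rational(1390479029, 1066942980) ≈ 1.3032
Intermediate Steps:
Function('F')(C) = Rational(-1, 3) (Function('F')(C) = Pow(Add(2, -5), -1) = Pow(-3, -1) = Rational(-1, 3))
Function('j')(A) = Add(Rational(-1, 3), Pow(A, 2), Mul(10, A)) (Function('j')(A) = Add(Add(Pow(A, 2), Mul(10, A)), Rational(-1, 3)) = Add(Rational(-1, 3), Pow(A, 2), Mul(10, A)))
Add(Mul(Function('j')(Add(34, Mul(-1, -35))), Pow(-35895, -1)), Mul(-14417, Pow(-9908, -1))) = Add(Mul(Add(Rational(-1, 3), Pow(Add(34, Mul(-1, -35)), 2), Mul(10, Add(34, Mul(-1, -35)))), Pow(-35895, -1)), Mul(-14417, Pow(-9908, -1))) = Add(Mul(Add(Rational(-1, 3), Pow(Add(34, 35), 2), Mul(10, Add(34, 35))), Rational(-1, 35895)), Mul(-14417, Rational(-1, 9908))) = Add(Mul(Add(Rational(-1, 3), Pow(69, 2), Mul(10, 69)), Rational(-1, 35895)), Rational(14417, 9908)) = Add(Mul(Add(Rational(-1, 3), 4761, 690), Rational(-1, 35895)), Rational(14417, 9908)) = Add(Mul(Rational(16352, 3), Rational(-1, 35895)), Rational(14417, 9908)) = Add(Rational(-16352, 107685), Rational(14417, 9908)) = Rational(1390479029, 1066942980)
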